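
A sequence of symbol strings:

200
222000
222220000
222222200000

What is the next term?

222222222000000

Each string has the form 2^{2n-1} 0^{n+1} (n = 1, 2, …).
At n = 5 the blocks have lengths 9, 6.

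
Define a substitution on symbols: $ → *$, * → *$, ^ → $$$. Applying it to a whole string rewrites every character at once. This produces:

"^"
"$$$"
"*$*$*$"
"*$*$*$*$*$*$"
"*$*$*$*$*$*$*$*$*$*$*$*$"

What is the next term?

Replace each of the 24 characters of *$*$*$*$*$*$*$*$*$*$*$*$ in place — *$ *$ *$ *$ *$ *$ *$ *$ *$ *$ *$ *$ *$ *$ *$ *$ *$ *$ *$ *$ *$ *$ *$ *$ — and concatenate.

*$*$*$*$*$*$*$*$*$*$*$*$*$*$*$*$*$*$*$*$*$*$*$*$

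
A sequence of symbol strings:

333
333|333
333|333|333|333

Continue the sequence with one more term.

s(k+1) = s(k)·|·s(k) — each term doubles the last with '|' between the halves.
Doubling 333|333|333|333 with '|' between the halves:

333|333|333|333|333|333|333|333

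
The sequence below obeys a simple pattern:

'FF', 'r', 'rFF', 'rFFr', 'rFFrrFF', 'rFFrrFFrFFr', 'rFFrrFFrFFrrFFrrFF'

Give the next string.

rFFrrFFrFFrrFFrrFFrFFrrFFrFFr

Each term (from the third on) is the previous term followed by the one before it: term 3 = r·FF = rFF.
The next term joins rFFrrFFrFFrrFFrrFF and rFFrrFFrFFr.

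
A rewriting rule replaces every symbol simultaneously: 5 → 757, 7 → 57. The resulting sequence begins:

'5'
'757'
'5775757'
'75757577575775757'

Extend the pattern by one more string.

57757577575775757577575775757577575775757

φ(75757577575775757) expands symbol-by-symbol to 57 757 57 757 57 757 57 57 757 57 757 57 57 757 57 757 57; joining the 17 pieces gives the next term.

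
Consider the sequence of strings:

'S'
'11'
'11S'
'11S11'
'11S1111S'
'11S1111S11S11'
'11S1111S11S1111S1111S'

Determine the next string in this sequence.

This is a Fibonacci-style word recurrence s(k) = s(k−1)·s(k−2): e.g. 11·S = 11S.
Continuing: 11S1111S11S1111S1111S · 11S1111S11S11 gives term 8.

11S1111S11S1111S1111S11S1111S11S11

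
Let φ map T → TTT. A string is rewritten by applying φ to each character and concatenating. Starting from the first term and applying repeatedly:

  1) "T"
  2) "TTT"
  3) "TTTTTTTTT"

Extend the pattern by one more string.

TTTTTTTTTTTTTTTTTTTTTTTTTTT

Expanding TTTTTTTTT: T→TTT, T→TTT, T→TTT, T→TTT, T→TTT, T→TTT, T→TTT, T→TTT, T→TTT. Concatenated: TTT TTT TTT TTT TTT TTT TTT TTT TTT.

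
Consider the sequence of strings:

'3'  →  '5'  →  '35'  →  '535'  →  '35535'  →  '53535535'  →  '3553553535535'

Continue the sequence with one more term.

535355353553553535535

From term 3 onward, concatenate the second-to-last term with the last: 3·5 = 35, 5·35 = 535, …
So term 8 is 53535535·3553553535535.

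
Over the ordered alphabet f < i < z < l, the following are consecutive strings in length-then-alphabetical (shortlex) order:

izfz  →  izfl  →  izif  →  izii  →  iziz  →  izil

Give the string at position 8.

Continuing the enumeration 2 steps past izil: izil → izzf → (answer).

izzi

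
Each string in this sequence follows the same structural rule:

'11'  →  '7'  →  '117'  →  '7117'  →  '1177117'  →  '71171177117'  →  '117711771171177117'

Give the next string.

This is a Fibonacci-style word recurrence s(k) = s(k−2)·s(k−1): e.g. 11·7 = 117.
Continuing: 71171177117 · 117711771171177117 gives term 8.

71171177117117711771171177117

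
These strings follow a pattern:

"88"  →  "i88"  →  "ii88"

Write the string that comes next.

Each term is the previous one with i prepended.
Applying this once more to ii88:

iii88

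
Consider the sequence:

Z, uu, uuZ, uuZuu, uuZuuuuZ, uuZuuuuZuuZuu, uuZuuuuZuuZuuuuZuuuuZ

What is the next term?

From term 3 onward, concatenate the last term with the second-to-last: uu·Z = uuZ, uuZ·uu = uuZuu, …
So term 8 is uuZuuuuZuuZuuuuZuuuuZ·uuZuuuuZuuZuu.

uuZuuuuZuuZuuuuZuuuuZuuZuuuuZuuZuu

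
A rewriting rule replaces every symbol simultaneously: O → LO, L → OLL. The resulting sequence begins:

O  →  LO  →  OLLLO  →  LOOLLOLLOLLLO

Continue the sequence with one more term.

OLLLOLOOLLOLLLOOLLOLLLOOLLOLLOLLLO

Applying the rule to each of the 13 symbols of LOOLLOLLOLLLO gives the pieces OLL LO LO OLL OLL LO OLL OLL LO OLL OLL OLL LO, which concatenate to the answer.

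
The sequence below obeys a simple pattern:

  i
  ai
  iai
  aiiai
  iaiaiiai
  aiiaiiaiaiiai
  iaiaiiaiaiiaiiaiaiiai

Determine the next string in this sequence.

aiiaiiaiaiiaiiaiaiiaiaiiaiiaiaiiai

This is a Fibonacci-style word recurrence s(k) = s(k−2)·s(k−1): e.g. i·ai = iai.
So term 8 is aiiaiiaiaiiai·iaiaiiaiaiiaiiaiaiiai.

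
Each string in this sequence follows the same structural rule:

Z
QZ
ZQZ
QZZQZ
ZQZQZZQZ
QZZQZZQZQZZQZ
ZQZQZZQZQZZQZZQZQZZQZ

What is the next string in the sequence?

This is a Fibonacci-style word recurrence s(k) = s(k−2)·s(k−1): e.g. Z·QZ = ZQZ.
Continuing: QZZQZZQZQZZQZ · ZQZQZZQZQZZQZZQZQZZQZ gives term 8.

QZZQZZQZQZZQZZQZQZZQZQZZQZZQZQZZQZ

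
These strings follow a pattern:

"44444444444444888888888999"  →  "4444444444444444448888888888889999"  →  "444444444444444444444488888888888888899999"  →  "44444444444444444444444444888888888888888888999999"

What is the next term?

Each string has the form 4^{4n+2} 8^{3n} 9^{n}, where the shown terms are n = 3, 4, 5, 6.
For the next term, n = 7, so the run lengths are 30, 21, 7.

4444444444444444444444444444448888888888888888888889999999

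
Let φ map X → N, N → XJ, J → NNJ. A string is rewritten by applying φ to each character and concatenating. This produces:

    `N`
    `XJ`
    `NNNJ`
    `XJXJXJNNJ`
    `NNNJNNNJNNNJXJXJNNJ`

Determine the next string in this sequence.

XJXJXJNNJXJXJXJNNJXJXJXJNNJNNNJNNNJXJXJNNJ

Applying the rule to each of the 19 symbols of NNNJNNNJNNNJXJXJNNJ gives the pieces XJ XJ XJ NNJ XJ XJ XJ NNJ XJ XJ XJ NNJ N NNJ N NNJ XJ XJ NNJ, which concatenate to the answer.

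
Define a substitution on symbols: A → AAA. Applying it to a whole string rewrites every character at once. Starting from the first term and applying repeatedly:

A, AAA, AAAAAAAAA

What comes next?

Apply φ to AAAAAAAAA symbol by symbol: A→AAA, A→AAA, A→AAA, A→AAA, A→AAA, A→AAA, A→AAA, A→AAA, A→AAA; joined: AAA AAA AAA AAA AAA AAA AAA AAA AAA.

AAAAAAAAAAAAAAAAAAAAAAAAAAA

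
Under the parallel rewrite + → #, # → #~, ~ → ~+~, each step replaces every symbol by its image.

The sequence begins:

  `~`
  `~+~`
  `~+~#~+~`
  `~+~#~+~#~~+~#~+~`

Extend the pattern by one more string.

φ(~+~#~+~#~~+~#~+~) expands symbol-by-symbol to ~+~ # ~+~ #~ ~+~ # ~+~ #~ ~+~ ~+~ # ~+~ #~ ~+~ # ~+~; joining the 16 pieces gives the next term.

~+~#~+~#~~+~#~+~#~~+~~+~#~+~#~~+~#~+~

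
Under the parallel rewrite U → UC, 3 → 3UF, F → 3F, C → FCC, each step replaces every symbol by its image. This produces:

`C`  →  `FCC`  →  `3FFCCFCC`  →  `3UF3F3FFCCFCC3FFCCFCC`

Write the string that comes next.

φ(3UF3F3FFCCFCC3FFCCFCC) expands symbol-by-symbol to 3UF UC 3F 3UF 3F 3UF 3F 3F FCC FCC 3F FCC FCC 3UF 3F 3F FCC FCC 3F FCC FCC; joining the 21 pieces gives the next term.

3UFUC3F3UF3F3UF3F3FFCCFCC3FFCCFCC3UF3F3FFCCFCC3FFCCFCC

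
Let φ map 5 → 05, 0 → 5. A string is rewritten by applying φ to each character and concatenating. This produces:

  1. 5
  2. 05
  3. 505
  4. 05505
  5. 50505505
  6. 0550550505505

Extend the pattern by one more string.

Rewriting the 13 symbols of 0550550505505 one by one yields 5 05 05 5 05 05 5 05 5 05 05 5 05; concatenated:

505055050550550505505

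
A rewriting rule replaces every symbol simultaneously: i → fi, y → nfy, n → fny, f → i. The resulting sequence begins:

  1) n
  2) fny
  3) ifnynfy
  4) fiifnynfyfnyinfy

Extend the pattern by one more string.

ififiifnynfyfnyinfyifnynfyfifnyinfy

Applying the rule to each of the 16 symbols of fiifnynfyfnyinfy gives the pieces i fi fi i fny nfy fny i nfy i fny nfy fi fny i nfy, which concatenate to the answer.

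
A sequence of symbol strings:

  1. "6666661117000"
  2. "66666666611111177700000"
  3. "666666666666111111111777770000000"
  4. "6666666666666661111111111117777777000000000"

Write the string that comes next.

The n-th term is 3n+3 6's then 3n 1's then 2n-1 7's then 2n+1 0's (n = 1, 2, …).
For the next term, n = 5, so the run lengths are 18, 15, 9, 11.

66666666666666666611111111111111177777777700000000000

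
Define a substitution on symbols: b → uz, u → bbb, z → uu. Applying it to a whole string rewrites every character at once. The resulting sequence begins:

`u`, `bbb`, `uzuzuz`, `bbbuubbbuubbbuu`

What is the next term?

Applying the rule to each of the 15 symbols of bbbuubbbuubbbuu gives the pieces uz uz uz bbb bbb uz uz uz bbb bbb uz uz uz bbb bbb, which concatenate to the answer.

uzuzuzbbbbbbuzuzuzbbbbbbuzuzuzbbbbbb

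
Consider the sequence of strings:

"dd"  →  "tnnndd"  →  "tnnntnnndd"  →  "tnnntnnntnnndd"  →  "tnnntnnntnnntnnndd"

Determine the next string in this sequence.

tnnntnnntnnntnnntnnndd

The strings grow by a fixed prefix tnnn each time.
So the next term is tnnn·tnnntnnntnnntnnndd.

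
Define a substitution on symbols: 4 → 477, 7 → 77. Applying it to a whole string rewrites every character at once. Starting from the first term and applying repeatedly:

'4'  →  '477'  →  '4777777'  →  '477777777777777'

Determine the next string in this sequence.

4777777777777777777777777777777

Replace each of the 15 characters of 477777777777777 in place — 477 77 77 77 77 77 77 77 77 77 77 77 77 77 77 — and concatenate.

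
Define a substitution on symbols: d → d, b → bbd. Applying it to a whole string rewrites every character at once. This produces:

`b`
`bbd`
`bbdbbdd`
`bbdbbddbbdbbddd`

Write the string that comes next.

Rewriting the 15 symbols of bbdbbddbbdbbddd one by one yields bbd bbd d bbd bbd d d bbd bbd d bbd bbd d d d; concatenated:

bbdbbddbbdbbdddbbdbbddbbdbbdddd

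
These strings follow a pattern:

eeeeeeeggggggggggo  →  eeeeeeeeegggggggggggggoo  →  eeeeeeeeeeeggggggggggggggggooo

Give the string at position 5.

Reading off run lengths: e runs 7, 9, 11; g runs 10, 13, 16; o runs 1, 2, 3 — each is linear in n, where the shown terms are n = 3, 4, 5.
For term 5, n = 7, so the run lengths are 15, 22, 5.

eeeeeeeeeeeeeeeggggggggggggggggggggggooooo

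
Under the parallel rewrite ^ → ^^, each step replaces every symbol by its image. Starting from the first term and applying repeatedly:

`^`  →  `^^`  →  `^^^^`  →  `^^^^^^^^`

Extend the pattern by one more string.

Expanding ^^^^^^^^: ^→^^, ^→^^, ^→^^, ^→^^, ^→^^, ^→^^, ^→^^, ^→^^. Concatenated: ^^ ^^ ^^ ^^ ^^ ^^ ^^ ^^.

^^^^^^^^^^^^^^^^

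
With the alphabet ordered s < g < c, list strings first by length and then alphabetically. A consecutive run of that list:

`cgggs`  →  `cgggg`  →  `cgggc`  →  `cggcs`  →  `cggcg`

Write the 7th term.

Advancing 2 positions from cggcg through cggcg → cggcc reaches term 7.

cgcss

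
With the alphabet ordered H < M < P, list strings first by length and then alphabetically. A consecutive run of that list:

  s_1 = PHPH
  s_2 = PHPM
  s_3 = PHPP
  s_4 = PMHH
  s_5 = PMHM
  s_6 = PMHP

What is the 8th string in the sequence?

Stepping forward 2 times from PMHP: PMHP → PMMH, then the target.

PMMM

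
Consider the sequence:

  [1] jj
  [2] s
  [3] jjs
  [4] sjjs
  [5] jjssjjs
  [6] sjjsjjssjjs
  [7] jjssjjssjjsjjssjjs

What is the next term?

sjjsjjssjjsjjssjjssjjsjjssjjs

Each term (from the third on) is the two preceding terms concatenated in order: term 3 = jj·s = jjs.
The next term joins sjjsjjssjjs and jjssjjssjjsjjssjjs.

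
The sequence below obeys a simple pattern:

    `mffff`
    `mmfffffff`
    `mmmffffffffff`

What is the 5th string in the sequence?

Each string has the form m^{n} f^{3n+1} (n = 1, 2, …).
For term 5, n = 5, so the run lengths are 5, 16.

mmmmmffffffffffffffff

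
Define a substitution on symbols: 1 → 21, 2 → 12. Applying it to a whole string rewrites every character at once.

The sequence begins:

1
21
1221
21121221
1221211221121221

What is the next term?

21121221122121121221211221121221

Applying the rule to each of the 16 symbols of 1221211221121221 gives the pieces 21 12 12 21 12 21 21 12 12 21 21 12 21 12 12 21, which concatenate to the answer.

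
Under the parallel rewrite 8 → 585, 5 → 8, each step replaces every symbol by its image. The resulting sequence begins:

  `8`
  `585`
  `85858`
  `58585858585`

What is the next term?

858585858585858585858

Apply φ to 58585858585 symbol by symbol: 5→8, 8→585, 5→8, 8→585, 5→8, 8→585, 5→8, 8→585, 5→8, 8→585, 5→8; joined: 8 585 8 585 8 585 8 585 8 585 8.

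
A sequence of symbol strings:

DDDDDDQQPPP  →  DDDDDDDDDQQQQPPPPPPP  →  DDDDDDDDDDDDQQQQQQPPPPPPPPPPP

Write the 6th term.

DDDDDDDDDDDDDDDDDDDDDQQQQQQQQQQQQPPPPPPPPPPPPPPPPPPPPPPP

Each string has the form D^{3n+3} Q^{2n} P^{4n-1} (n = 1, 2, …).
Setting n = 6 gives 21, 12, 23 characters in each block.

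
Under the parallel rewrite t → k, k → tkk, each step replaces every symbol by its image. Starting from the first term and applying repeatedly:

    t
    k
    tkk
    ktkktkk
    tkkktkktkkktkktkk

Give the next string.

Rewriting the 17 symbols of tkkktkktkkktkktkk one by one yields k tkk tkk tkk k tkk tkk k tkk tkk tkk k tkk tkk k tkk tkk; concatenated:

ktkktkktkkktkktkkktkktkktkkktkktkkktkktkk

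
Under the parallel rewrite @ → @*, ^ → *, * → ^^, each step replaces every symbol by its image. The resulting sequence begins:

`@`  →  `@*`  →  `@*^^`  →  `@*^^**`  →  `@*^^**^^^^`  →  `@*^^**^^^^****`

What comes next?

Rewriting the 14 symbols of @*^^**^^^^**** one by one yields @* ^^ * * ^^ ^^ * * * * ^^ ^^ ^^ ^^; concatenated:

@*^^**^^^^****^^^^^^^^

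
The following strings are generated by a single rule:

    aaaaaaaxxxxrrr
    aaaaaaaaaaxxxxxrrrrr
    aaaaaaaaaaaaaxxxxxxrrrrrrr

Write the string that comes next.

The n-th term is 3n+1 a's then n+2 x's then 2n-1 r's, where the shown terms are n = 2, 3, 4.
Setting n = 5 gives 16, 7, 9 characters in each block.

aaaaaaaaaaaaaaaaxxxxxxxrrrrrrrrr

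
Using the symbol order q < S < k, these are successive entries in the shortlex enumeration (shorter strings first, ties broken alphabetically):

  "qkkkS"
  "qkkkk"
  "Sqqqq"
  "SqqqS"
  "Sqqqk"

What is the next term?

SqqSq

Treat Sqqqk as a base-3 numeral over the given alphabet and add one, carrying through any trailing k's.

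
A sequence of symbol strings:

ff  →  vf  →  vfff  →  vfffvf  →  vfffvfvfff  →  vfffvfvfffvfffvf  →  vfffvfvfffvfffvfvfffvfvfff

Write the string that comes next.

vfffvfvfffvfffvfvfffvfvfffvfffvfvfffvfffvf

Each term (from the third on) is the previous term followed by the one before it: term 3 = vf·ff = vfff.
Continuing: vfffvfvfffvfffvfvfffvfvfff · vfffvfvfffvfffvf gives term 8.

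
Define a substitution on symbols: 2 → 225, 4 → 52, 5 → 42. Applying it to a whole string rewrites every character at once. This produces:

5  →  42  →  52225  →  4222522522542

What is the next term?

Replace each of the 13 characters of 4222522522542 in place — 52 225 225 225 42 225 225 42 225 225 42 52 225 — and concatenate.

5222522522542225225422252254252225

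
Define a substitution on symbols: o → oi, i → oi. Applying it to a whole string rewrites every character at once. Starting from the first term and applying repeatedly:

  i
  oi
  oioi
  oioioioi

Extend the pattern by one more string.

oioioioioioioioi

Apply φ to oioioioi symbol by symbol: o→oi, i→oi, o→oi, i→oi, o→oi, i→oi, o→oi, i→oi; joined: oi oi oi oi oi oi oi oi.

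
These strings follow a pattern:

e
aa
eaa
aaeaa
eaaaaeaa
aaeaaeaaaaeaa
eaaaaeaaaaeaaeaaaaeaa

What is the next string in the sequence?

aaeaaeaaaaeaaeaaaaeaaaaeaaeaaaaeaa

From term 3 onward, concatenate the second-to-last term with the last: e·aa = eaa, aa·eaa = aaeaa, …
Continuing: aaeaaeaaaaeaa · eaaaaeaaaaeaaeaaaaeaa gives term 8.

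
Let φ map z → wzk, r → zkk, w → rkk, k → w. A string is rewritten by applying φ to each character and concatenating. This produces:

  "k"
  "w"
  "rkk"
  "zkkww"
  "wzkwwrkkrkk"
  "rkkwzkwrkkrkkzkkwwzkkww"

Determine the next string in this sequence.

Rewriting the 23 symbols of rkkwzkwrkkrkkzkkwwzkkww one by one yields zkk w w rkk wzk w rkk zkk w w zkk w w wzk w w rkk rkk wzk w w rkk rkk; concatenated:

zkkwwrkkwzkwrkkzkkwwzkkwwwzkwwrkkrkkwzkwwrkkrkk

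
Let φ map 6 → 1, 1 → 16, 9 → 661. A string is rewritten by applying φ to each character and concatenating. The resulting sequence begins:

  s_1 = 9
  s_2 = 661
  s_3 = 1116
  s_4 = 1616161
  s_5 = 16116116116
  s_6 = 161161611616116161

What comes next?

16116161161161611611616116116

Replace each of the 18 characters of 161161611616116161 in place — 16 1 16 16 1 16 1 16 16 1 16 1 16 16 1 16 1 16 — and concatenate.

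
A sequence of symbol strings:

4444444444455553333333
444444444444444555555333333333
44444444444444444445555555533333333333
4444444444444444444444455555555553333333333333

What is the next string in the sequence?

444444444444444444444444444555555555555333333333333333

Term n consists of 4n+3 4's, followed by 2n 5's, followed by 2n+3 3's, where the shown terms are n = 2, 3, 4, 5.
For the next term, n = 6, so the run lengths are 27, 12, 15.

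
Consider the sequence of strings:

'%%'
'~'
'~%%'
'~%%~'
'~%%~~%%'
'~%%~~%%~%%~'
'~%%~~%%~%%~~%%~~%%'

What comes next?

Each term (from the third on) is the previous term followed by the one before it: term 3 = ~·%% = ~%%.
The next term joins ~%%~~%%~%%~~%%~~%% and ~%%~~%%~%%~.

~%%~~%%~%%~~%%~~%%~%%~~%%~%%~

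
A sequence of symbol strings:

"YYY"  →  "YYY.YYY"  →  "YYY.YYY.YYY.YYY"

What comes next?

YYY.YYY.YYY.YYY.YYY.YYY.YYY.YYY

Each string is two copies of the previous one joined by '.'.
One more doubling of YYY.YYY.YYY.YYY gives the answer.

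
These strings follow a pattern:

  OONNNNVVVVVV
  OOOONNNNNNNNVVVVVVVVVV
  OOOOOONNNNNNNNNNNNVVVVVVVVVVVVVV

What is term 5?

OOOOOOOOOONNNNNNNNNNNNNNNNNNNNVVVVVVVVVVVVVVVVVVVVVV

The n-th term is 2n O's then 4n N's then 4n+2 V's (n = 1, 2, …).
At n = 5 the blocks have lengths 10, 20, 22.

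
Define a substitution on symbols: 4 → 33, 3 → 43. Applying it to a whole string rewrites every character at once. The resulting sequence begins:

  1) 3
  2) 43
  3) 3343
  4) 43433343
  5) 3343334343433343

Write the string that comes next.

Rewriting the 16 symbols of 3343334343433343 one by one yields 43 43 33 43 43 43 33 43 33 43 33 43 43 43 33 43; concatenated:

43433343434333433343334343433343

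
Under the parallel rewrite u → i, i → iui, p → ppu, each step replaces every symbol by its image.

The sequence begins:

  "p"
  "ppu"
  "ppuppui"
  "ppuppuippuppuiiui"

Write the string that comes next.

Replace each of the 17 characters of ppuppuippuppuiiui in place — ppu ppu i ppu ppu i iui ppu ppu i ppu ppu i iui iui i iui — and concatenate.

ppuppuippuppuiiuippuppuippuppuiiuiiuiiiui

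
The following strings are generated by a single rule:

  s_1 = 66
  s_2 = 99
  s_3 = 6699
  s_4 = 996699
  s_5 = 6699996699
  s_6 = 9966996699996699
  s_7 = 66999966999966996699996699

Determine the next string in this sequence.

From term 3 onward, concatenate the second-to-last term with the last: 66·99 = 6699, 99·6699 = 996699, …
Continuing: 9966996699996699 · 66999966999966996699996699 gives term 8.

996699669999669966999966999966996699996699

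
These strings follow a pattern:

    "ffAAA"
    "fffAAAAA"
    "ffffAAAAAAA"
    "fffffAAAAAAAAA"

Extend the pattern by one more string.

The n-th term is n f's then 2n-1 A's, where the shown terms are n = 2, 3, 4, 5.
Setting n = 6 gives 6, 11 characters in each block.

ffffffAAAAAAAAAAA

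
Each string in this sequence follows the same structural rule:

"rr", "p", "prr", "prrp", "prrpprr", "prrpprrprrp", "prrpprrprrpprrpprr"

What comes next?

From term 3 onward, concatenate the last term with the second-to-last: p·rr = prr, prr·p = prrp, …
The next term joins prrpprrprrpprrpprr and prrpprrprrp.

prrpprrprrpprrpprrprrpprrprrp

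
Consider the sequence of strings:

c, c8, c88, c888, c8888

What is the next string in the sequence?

c88888

Every step adds 8 to the end: s(k+1) = s(k)·8.
One more step from c8888 gives the answer.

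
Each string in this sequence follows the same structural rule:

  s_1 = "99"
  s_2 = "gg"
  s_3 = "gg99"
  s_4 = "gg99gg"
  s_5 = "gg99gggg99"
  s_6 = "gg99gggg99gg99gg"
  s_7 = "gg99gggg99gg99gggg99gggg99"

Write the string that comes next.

gg99gggg99gg99gggg99gggg99gg99gggg99gg99gg

This is a Fibonacci-style word recurrence s(k) = s(k−1)·s(k−2): e.g. gg·99 = gg99.
The next term joins gg99gggg99gg99gggg99gggg99 and gg99gggg99gg99gg.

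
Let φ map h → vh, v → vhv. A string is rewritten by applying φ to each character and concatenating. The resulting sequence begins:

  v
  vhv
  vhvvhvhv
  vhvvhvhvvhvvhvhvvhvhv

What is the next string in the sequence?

vhvvhvhvvhvvhvhvvhvhvvhvvhvhvvhvvhvhvvhvhvvhvvhvhvvhvhv

Applying the rule to each of the 21 symbols of vhvvhvhvvhvvhvhvvhvhv gives the pieces vhv vh vhv vhv vh vhv vh vhv vhv vh vhv vhv vh vhv vh vhv vhv vh vhv vh vhv, which concatenate to the answer.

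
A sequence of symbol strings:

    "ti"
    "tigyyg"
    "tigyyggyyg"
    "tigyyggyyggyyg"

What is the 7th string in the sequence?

tigyyggyyggyyggyyggyyggyyg

Each term is the previous one with gyyg appended.
From tigyyggyyggyyg, 3 further steps: tigyyggyyggyyg → tigyyggyyggyyggyyg → tigyyggyyggyyggyyggyyg → (answer).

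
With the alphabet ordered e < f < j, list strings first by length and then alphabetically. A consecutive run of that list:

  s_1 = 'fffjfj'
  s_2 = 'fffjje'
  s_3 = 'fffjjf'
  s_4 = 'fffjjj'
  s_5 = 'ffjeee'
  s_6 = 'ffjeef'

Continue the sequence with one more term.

ffjeej

Treat ffjeef as a base-3 numeral over the given alphabet and add one, carrying through any trailing j's.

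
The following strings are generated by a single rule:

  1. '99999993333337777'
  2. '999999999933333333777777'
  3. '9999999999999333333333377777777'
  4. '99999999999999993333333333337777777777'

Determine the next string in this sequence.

Reading off run lengths: 9 runs 7, 10, 13, 16; 3 runs 6, 8, 10, 12; 7 runs 4, 6, 8, 10 — each is linear in n, where the shown terms are n = 3, 4, 5, 6.
At n = 7 the blocks have lengths 19, 14, 12.

999999999999999999933333333333333777777777777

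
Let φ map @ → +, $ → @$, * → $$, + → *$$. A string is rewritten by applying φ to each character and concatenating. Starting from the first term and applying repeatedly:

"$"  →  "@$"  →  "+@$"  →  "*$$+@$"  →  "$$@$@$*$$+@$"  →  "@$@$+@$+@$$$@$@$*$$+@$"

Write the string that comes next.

Rewriting the 22 symbols of @$@$+@$+@$$$@$@$*$$+@$ one by one yields + @$ + @$ *$$ + @$ *$$ + @$ @$ @$ + @$ + @$ $$ @$ @$ *$$ + @$; concatenated:

+@$+@$*$$+@$*$$+@$@$@$+@$+@$$$@$@$*$$+@$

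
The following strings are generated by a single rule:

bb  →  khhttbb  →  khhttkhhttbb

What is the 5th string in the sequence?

Every step adds khhtt at the front: s(k+1) = khhtt·s(k).
From khhttkhhttbb, 2 further steps: khhttkhhttbb → khhttkhhttkhhttbb → (answer).

khhttkhhttkhhttkhhttbb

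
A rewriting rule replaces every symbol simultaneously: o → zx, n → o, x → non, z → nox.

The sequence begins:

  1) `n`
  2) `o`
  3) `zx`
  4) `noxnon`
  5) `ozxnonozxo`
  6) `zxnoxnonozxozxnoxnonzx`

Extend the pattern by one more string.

noxnonozxnonozxozxnoxnonzxnoxnonozxnonozxonoxnon

Replace each of the 22 characters of zxnoxnonozxozxnoxnonzx in place — nox non o zx non o zx o zx nox non zx nox non o zx non o zx o nox non — and concatenate.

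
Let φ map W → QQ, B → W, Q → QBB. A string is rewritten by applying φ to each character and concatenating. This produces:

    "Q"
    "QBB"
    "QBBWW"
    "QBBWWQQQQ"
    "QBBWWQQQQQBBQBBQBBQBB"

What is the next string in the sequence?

Rewriting the 21 symbols of QBBWWQQQQQBBQBBQBBQBB one by one yields QBB W W QQ QQ QBB QBB QBB QBB QBB W W QBB W W QBB W W QBB W W; concatenated:

QBBWWQQQQQBBQBBQBBQBBQBBWWQBBWWQBBWWQBBWW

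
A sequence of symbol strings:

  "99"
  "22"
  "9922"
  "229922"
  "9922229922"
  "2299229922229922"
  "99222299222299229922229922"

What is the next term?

229922992222992299222299222299229922229922

This is a Fibonacci-style word recurrence s(k) = s(k−2)·s(k−1): e.g. 99·22 = 9922.
Continuing: 2299229922229922 · 99222299222299229922229922 gives term 8.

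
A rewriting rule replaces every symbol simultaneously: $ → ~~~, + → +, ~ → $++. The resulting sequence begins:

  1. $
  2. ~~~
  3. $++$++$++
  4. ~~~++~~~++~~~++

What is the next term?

Replace each of the 15 characters of ~~~++~~~++~~~++ in place — $++ $++ $++ + + $++ $++ $++ + + $++ $++ $++ + + — and concatenate.

$++$++$++++$++$++$++++$++$++$++++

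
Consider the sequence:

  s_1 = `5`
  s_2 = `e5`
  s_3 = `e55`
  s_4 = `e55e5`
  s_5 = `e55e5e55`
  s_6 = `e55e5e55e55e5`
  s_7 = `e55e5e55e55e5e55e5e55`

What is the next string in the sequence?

e55e5e55e55e5e55e5e55e55e5e55e55e5

From term 3 onward, concatenate the last term with the second-to-last: e5·5 = e55, e55·e5 = e55e5, …
The next term joins e55e5e55e55e5e55e5e55 and e55e5e55e55e5.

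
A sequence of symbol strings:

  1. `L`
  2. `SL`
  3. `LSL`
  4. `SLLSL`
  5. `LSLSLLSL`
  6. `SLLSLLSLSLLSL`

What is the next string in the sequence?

LSLSLLSLSLLSLLSLSLLSL

Each term (from the third on) is the two preceding terms concatenated in order: term 3 = L·SL = LSL.
Continuing: LSLSLLSL · SLLSLLSLSLLSL gives term 7.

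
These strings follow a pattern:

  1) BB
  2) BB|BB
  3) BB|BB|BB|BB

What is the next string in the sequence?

BB|BB|BB|BB|BB|BB|BB|BB

Each string is two copies of the previous one joined by '|'.
One more doubling of BB|BB|BB|BB gives the answer.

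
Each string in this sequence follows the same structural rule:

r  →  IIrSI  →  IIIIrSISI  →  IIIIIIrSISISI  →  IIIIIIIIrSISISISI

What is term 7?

IIIIIIIIIIIIrSISISISISISI

Each term wraps the previous one in II on the left and SI on the right.
From IIIIIIIIrSISISISI, 2 further steps: IIIIIIIIrSISISISI → IIIIIIIIIIrSISISISISI → (answer).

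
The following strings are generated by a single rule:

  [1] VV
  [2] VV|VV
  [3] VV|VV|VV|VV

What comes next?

VV|VV|VV|VV|VV|VV|VV|VV

Every step duplicates the string with '|' between the halves.
So the next term is two copies of VV|VV|VV|VV with '|' between the halves.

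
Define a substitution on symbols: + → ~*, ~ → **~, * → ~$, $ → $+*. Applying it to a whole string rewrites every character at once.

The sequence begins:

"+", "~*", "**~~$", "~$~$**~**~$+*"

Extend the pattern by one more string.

**~$+***~$+*~$~$**~~$~$**~$+*~*~$

Applying the rule to each of the 13 symbols of ~$~$**~**~$+* gives the pieces **~ $+* **~ $+* ~$ ~$ **~ ~$ ~$ **~ $+* ~* ~$, which concatenate to the answer.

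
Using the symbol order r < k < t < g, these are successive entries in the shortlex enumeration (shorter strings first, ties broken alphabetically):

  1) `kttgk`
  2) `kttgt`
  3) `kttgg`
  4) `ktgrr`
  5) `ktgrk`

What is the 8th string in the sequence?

ktgkr

Continuing the enumeration 3 steps past ktgrk: ktgrk → ktgrt → ktgrg → (answer).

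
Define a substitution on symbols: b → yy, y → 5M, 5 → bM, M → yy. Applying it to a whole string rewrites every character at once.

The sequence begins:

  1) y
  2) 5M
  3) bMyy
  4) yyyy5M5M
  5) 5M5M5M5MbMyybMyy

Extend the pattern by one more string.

Rewriting the 16 symbols of 5M5M5M5MbMyybMyy one by one yields bM yy bM yy bM yy bM yy yy yy 5M 5M yy yy 5M 5M; concatenated:

bMyybMyybMyybMyyyyyy5M5Myyyy5M5M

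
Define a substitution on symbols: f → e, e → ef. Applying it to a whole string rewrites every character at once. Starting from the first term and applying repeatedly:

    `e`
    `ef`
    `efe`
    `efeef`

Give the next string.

efeefefe

Apply φ to efeef symbol by symbol: e→ef, f→e, e→ef, e→ef, f→e; joined: ef e ef ef e.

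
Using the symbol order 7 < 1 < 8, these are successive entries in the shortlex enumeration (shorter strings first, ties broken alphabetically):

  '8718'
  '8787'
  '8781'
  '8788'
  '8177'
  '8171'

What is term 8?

8117

Continuing the enumeration 2 steps past 8171: 8171 → 8178 → (answer).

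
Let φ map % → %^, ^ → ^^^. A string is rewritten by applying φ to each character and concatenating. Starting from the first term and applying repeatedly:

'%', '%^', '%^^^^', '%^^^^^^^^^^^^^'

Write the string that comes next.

φ(%^^^^^^^^^^^^^) expands symbol-by-symbol to %^ ^^^ ^^^ ^^^ ^^^ ^^^ ^^^ ^^^ ^^^ ^^^ ^^^ ^^^ ^^^ ^^^; joining the 14 pieces gives the next term.

%^^^^^^^^^^^^^^^^^^^^^^^^^^^^^^^^^^^^^^^^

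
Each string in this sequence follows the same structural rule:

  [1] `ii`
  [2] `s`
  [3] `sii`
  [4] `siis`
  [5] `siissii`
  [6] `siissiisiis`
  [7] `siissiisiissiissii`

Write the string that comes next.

Each term (from the third on) is the previous term followed by the one before it: term 3 = s·ii = sii.
So term 8 is siissiisiissiissii·siissiisiis.

siissiisiissiissiisiissiisiis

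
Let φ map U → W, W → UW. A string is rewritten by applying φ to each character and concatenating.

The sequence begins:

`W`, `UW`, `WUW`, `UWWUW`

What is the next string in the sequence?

WUWUWWUW

Expanding UWWUW: U→W, W→UW, W→UW, U→W, W→UW. Concatenated: W UW UW W UW.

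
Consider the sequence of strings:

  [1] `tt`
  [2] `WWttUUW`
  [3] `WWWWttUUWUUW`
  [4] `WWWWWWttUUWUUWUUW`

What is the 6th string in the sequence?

WWWWWWWWWWttUUWUUWUUWUUWUUW

Every step adds WW to the front and UUW to the end of the previous string.
From WWWWWWttUUWUUWUUW, 2 further steps: WWWWWWttUUWUUWUUW → WWWWWWWWttUUWUUWUUWUUW → (answer).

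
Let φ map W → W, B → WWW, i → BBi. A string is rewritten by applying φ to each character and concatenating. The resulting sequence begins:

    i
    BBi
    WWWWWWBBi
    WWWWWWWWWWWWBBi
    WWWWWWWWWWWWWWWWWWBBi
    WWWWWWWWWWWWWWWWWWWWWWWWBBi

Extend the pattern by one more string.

Rewriting the 27 symbols of WWWWWWWWWWWWWWWWWWWWWWWWBBi one by one yields W W W W W W W W W W W W W W W W W W W W W W W W WWW WWW BBi; concatenated:

WWWWWWWWWWWWWWWWWWWWWWWWWWWWWWBBi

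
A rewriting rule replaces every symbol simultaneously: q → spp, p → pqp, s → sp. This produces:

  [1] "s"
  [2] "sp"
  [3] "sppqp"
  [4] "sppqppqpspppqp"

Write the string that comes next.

Applying the rule to each of the 14 symbols of sppqppqpspppqp gives the pieces sp pqp pqp spp pqp pqp spp pqp sp pqp pqp pqp spp pqp, which concatenate to the answer.

sppqppqpspppqppqpspppqpsppqppqppqpspppqp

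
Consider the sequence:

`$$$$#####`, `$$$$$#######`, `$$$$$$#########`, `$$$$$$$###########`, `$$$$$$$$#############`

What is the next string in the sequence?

Each string has the form $^{n+1} #^{2n-1}, where the shown terms are n = 3, 4, 5, 6, 7.
At n = 8 the blocks have lengths 9, 15.

$$$$$$$$$###############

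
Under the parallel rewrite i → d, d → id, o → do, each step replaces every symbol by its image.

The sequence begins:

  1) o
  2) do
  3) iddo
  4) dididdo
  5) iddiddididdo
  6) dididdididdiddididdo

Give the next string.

φ(dididdididdiddididdo) expands symbol-by-symbol to id d id d id id d id d id id d id id d id d id id do; joining the 20 pieces gives the next term.

iddiddididdiddididdididdiddididdo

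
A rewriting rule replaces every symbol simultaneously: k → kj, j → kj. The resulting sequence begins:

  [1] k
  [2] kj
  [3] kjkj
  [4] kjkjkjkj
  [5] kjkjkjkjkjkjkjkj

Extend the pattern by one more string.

Applying the rule to each of the 16 symbols of kjkjkjkjkjkjkjkj gives the pieces kj kj kj kj kj kj kj kj kj kj kj kj kj kj kj kj, which concatenate to the answer.

kjkjkjkjkjkjkjkjkjkjkjkjkjkjkjkj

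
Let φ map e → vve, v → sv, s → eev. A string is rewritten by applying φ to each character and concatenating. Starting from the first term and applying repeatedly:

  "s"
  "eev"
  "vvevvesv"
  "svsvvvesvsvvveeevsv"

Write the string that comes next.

Rewriting the 19 symbols of svsvvvesvsvvveeevsv one by one yields eev sv eev sv sv sv vve eev sv eev sv sv sv vve vve vve sv eev sv; concatenated:

eevsveevsvsvsvvveeevsveevsvsvsvvvevvevvesveevsv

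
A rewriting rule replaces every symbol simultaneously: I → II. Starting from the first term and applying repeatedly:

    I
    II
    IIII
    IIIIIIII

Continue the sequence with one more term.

IIIIIIIIIIIIIIII

Apply φ to IIIIIIII symbol by symbol: I→II, I→II, I→II, I→II, I→II, I→II, I→II, I→II; joined: II II II II II II II II.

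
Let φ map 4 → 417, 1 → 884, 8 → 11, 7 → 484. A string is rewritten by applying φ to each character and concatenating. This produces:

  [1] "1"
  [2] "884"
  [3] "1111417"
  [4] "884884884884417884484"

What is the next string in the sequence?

Replace each of the 21 characters of 884884884884417884484 in place — 11 11 417 11 11 417 11 11 417 11 11 417 417 884 484 11 11 417 417 11 417 — and concatenate.

1111417111141711114171111417417884484111141741711417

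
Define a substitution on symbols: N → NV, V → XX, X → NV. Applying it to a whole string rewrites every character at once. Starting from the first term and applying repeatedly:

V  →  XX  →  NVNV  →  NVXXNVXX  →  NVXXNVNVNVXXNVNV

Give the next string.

φ(NVXXNVNVNVXXNVNV) expands symbol-by-symbol to NV XX NV NV NV XX NV XX NV XX NV NV NV XX NV XX; joining the 16 pieces gives the next term.

NVXXNVNVNVXXNVXXNVXXNVNVNVXXNVXX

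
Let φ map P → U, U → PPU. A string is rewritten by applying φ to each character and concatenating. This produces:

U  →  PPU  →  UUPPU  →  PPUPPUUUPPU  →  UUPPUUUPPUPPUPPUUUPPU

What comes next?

PPUPPUUUPPUPPUPPUUUPPUUUPPUUUPPUPPUPPUUUPPU

Applying the rule to each of the 21 symbols of UUPPUUUPPUPPUPPUUUPPU gives the pieces PPU PPU U U PPU PPU PPU U U PPU U U PPU U U PPU PPU PPU U U PPU, which concatenate to the answer.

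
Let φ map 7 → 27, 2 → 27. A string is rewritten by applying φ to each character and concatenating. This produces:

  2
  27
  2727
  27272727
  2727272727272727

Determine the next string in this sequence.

27272727272727272727272727272727

Replace each of the 16 characters of 2727272727272727 in place — 27 27 27 27 27 27 27 27 27 27 27 27 27 27 27 27 — and concatenate.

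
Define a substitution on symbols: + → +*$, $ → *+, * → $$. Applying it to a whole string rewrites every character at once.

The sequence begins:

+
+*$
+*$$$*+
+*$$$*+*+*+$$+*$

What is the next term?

Rewriting the 16 symbols of +*$$$*+*+*+$$+*$ one by one yields +*$ $$ *+ *+ *+ $$ +*$ $$ +*$ $$ +*$ *+ *+ +*$ $$ *+; concatenated:

+*$$$*+*+*+$$+*$$$+*$$$+*$*+*++*$$$*+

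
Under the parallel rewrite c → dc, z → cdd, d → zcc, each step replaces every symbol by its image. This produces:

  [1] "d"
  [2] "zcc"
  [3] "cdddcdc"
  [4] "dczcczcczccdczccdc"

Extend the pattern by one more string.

Rewriting the 18 symbols of dczcczcczccdczccdc one by one yields zcc dc cdd dc dc cdd dc dc cdd dc dc zcc dc cdd dc dc zcc dc; concatenated:

zccdccdddcdccdddcdccdddcdczccdccdddcdczccdc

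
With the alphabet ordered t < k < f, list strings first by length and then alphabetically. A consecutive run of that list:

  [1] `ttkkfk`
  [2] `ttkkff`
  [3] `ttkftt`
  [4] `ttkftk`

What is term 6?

Advancing 2 positions from ttkftk through ttkftk → ttkftf reaches term 6.

ttkfkt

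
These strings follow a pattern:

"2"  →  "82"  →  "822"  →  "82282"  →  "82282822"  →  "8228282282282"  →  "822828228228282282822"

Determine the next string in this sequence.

8228282282282822828228228282282282

Each term (from the third on) is the previous term followed by the one before it: term 3 = 82·2 = 822.
Continuing: 822828228228282282822 · 8228282282282 gives term 8.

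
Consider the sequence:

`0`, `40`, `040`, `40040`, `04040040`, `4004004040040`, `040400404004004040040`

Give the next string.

4004004040040040400404004004040040

This is a Fibonacci-style word recurrence s(k) = s(k−2)·s(k−1): e.g. 0·40 = 040.
Continuing: 4004004040040 · 040400404004004040040 gives term 8.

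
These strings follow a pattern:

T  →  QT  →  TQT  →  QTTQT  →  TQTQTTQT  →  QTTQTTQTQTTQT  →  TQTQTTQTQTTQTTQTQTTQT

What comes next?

QTTQTTQTQTTQTTQTQTTQTQTTQTTQTQTTQT

This is a Fibonacci-style word recurrence s(k) = s(k−2)·s(k−1): e.g. T·QT = TQT.
The next term joins QTTQTTQTQTTQT and TQTQTTQTQTTQTTQTQTTQT.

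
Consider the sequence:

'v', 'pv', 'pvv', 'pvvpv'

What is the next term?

This is a Fibonacci-style word recurrence s(k) = s(k−1)·s(k−2): e.g. pv·v = pvv.
The next term joins pvvpv and pvv.

pvvpvpvv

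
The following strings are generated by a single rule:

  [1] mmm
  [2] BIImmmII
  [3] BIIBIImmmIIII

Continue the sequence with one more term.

s(k+1) = BII·s(k)·II, so each term gains BII as a prefix and II as a suffix.
One more step from BIIBIImmmIIII gives the answer.

BIIBIIBIImmmIIIIII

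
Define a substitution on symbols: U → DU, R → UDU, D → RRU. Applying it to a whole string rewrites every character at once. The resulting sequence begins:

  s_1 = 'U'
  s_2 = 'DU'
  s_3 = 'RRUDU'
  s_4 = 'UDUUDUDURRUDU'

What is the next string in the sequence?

DURRUDUDURRUDURRUDUUDUUDUDURRUDU

Applying the rule to each of the 13 symbols of UDUUDUDURRUDU gives the pieces DU RRU DU DU RRU DU RRU DU UDU UDU DU RRU DU, which concatenate to the answer.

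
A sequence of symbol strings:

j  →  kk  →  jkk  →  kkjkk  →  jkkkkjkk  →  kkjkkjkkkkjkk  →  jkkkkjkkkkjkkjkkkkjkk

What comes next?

kkjkkjkkkkjkkjkkkkjkkkkjkkjkkkkjkk

From term 3 onward, concatenate the second-to-last term with the last: j·kk = jkk, kk·jkk = kkjkk, …
Continuing: kkjkkjkkkkjkk · jkkkkjkkkkjkkjkkkkjkk gives term 8.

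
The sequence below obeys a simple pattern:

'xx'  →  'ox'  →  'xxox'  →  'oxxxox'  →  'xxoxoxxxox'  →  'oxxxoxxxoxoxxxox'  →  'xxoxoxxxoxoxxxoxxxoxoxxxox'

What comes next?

oxxxoxxxoxoxxxoxxxoxoxxxoxoxxxoxxxoxoxxxox

This is a Fibonacci-style word recurrence s(k) = s(k−2)·s(k−1): e.g. xx·ox = xxox.
So term 8 is oxxxoxxxoxoxxxox·xxoxoxxxoxoxxxoxxxoxoxxxox.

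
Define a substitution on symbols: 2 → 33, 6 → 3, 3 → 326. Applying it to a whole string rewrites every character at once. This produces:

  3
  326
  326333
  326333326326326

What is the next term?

φ(326333326326326) expands symbol-by-symbol to 326 33 3 326 326 326 326 33 3 326 33 3 326 33 3; joining the 15 pieces gives the next term.

326333326326326326333326333326333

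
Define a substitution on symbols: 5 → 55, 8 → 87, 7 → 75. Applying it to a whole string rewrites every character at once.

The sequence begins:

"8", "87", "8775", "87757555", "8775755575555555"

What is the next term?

87757555755555557555555555555555

Applying the rule to each of the 16 symbols of 8775755575555555 gives the pieces 87 75 75 55 75 55 55 55 75 55 55 55 55 55 55 55, which concatenate to the answer.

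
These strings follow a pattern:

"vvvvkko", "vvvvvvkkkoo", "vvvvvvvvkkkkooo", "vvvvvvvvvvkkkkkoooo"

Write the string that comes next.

vvvvvvvvvvvvkkkkkkooooo

Reading off run lengths: v runs 4, 6, 8, 10; k runs 2, 3, 4, 5; o runs 1, 2, 3, 4 — each is linear in n, where the shown terms are n = 2, 3, 4, 5.
At n = 6 the blocks have lengths 12, 6, 5.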